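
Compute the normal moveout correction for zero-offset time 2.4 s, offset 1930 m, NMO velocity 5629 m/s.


x/Vnmo = 1930/5629 = 0.342867
(x/Vnmo)^2 = 0.117558
t0^2 = 5.76
sqrt(5.76 + 0.117558) = 2.424368
dt = 2.424368 - 2.4 = 0.024368

0.024368


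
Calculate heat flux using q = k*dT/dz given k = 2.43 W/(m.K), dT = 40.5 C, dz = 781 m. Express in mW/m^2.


q = k * dT / dz * 1000
= 2.43 * 40.5 / 781 * 1000
= 0.126012 * 1000
= 126.0115 mW/m^2

126.0115


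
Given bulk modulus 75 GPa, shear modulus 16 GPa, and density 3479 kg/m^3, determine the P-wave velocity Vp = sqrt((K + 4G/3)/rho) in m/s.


First compute the effective modulus:
K + 4G/3 = 75e9 + 4*16e9/3 = 96333333333.33 Pa
Then divide by density:
96333333333.33 / 3479 = 27689949.2191 Pa/(kg/m^3)
Take the square root:
Vp = sqrt(27689949.2191) = 5262.12 m/s

5262.12


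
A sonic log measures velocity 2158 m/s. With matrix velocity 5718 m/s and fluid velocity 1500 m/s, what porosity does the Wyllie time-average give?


1/V - 1/Vm = 1/2158 - 1/5718 = 0.00028851
1/Vf - 1/Vm = 1/1500 - 1/5718 = 0.00049178
phi = 0.00028851 / 0.00049178 = 0.5867

0.5867


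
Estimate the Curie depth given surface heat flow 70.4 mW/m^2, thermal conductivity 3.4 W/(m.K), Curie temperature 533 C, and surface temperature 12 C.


T_Curie - T_surf = 533 - 12 = 521 C
Convert q to W/m^2: 70.4 mW/m^2 = 0.0704 W/m^2
d = 521 * 3.4 / 0.0704 = 25161.93 m

25161.93


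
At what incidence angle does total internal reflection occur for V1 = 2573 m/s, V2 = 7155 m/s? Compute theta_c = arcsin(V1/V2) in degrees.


V1/V2 = 2573/7155 = 0.359609
theta_c = arcsin(0.359609) = 21.0762 degrees

21.0762


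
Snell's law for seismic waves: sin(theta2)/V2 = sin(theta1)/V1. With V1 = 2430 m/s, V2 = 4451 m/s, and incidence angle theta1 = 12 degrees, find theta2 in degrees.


sin(theta1) = sin(12 deg) = 0.207912
sin(theta2) = V2/V1 * sin(theta1) = 4451/2430 * 0.207912 = 0.380829
theta2 = arcsin(0.380829) = 22.3851 degrees

22.3851


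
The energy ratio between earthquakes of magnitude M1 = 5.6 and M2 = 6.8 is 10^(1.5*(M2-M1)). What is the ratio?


M2 - M1 = 6.8 - 5.6 = 1.2
1.5 * 1.2 = 1.8
ratio = 10^1.8 = 63.1

63.1


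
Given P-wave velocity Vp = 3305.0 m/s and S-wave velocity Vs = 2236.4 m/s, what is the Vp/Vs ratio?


Vp/Vs = 3305.0 / 2236.4
= 1.4778

1.4778


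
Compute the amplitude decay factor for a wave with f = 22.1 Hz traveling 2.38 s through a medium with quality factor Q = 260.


pi*f*t/Q = pi*22.1*2.38/260 = 0.635544
A/A0 = exp(-0.635544) = 0.529647

0.529647


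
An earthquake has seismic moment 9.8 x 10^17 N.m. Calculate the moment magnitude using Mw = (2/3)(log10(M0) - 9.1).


log10(M0) = log10(9.8 x 10^17) = 17.9912
Mw = 2/3 * (17.9912 - 9.1)
= 2/3 * 8.8912
= 5.93

5.93


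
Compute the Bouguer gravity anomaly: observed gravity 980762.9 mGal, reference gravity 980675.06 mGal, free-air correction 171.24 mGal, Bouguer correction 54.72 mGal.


BA = g_obs - g_ref + FAC - BC
= 980762.9 - 980675.06 + 171.24 - 54.72
= 204.36 mGal

204.36


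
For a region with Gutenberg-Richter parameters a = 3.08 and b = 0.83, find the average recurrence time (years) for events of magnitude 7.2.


log10(N) = 3.08 - 0.83*7.2 = -2.896
N = 10^-2.896 = 0.001271
T = 1/N = 1/0.001271 = 787.0458 years

787.0458


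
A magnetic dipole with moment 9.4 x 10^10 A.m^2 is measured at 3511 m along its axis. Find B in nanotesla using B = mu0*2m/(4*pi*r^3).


m = 9.4 x 10^10 = 94000000000 A.m^2
2m = 188000000000 A.m^2
r^3 = 3511^3 = 43280521831
B = (4pi*10^-7) * 188000000000 / (4*pi * 43280521831) * 1e9
= 236247.76755 / 543879077711.21 * 1e9
= 434.3755 nT

434.3755


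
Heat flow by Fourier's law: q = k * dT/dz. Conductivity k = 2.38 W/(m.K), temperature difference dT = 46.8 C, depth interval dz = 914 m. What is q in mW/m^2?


q = k * dT / dz * 1000
= 2.38 * 46.8 / 914 * 1000
= 0.121864 * 1000
= 121.8643 mW/m^2

121.8643


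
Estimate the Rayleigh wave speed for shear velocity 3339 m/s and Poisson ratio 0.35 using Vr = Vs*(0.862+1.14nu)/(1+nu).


Numerator factor = 0.862 + 1.14*0.35 = 1.261
Denominator = 1 + 0.35 = 1.35
Vr = 3339 * 1.261 / 1.35 = 3118.87 m/s

3118.87


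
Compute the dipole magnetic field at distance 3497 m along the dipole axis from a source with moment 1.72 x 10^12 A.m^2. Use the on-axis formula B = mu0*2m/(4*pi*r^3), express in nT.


m = 1.72 x 10^12 = 1720000000000 A.m^2
2m = 3440000000000 A.m^2
r^3 = 3497^3 = 42764844473
B = (4pi*10^-7) * 3440000000000 / (4*pi * 42764844473) * 1e9
= 4322831.49134 / 537398884913.15 * 1e9
= 8043.9904 nT

8043.9904


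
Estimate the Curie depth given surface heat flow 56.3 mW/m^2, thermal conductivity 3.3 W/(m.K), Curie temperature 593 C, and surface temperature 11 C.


T_Curie - T_surf = 593 - 11 = 582 C
Convert q to W/m^2: 56.3 mW/m^2 = 0.0563 W/m^2
d = 582 * 3.3 / 0.0563 = 34113.68 m

34113.68


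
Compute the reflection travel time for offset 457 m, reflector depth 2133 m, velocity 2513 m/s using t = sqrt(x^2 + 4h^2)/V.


x^2 + 4h^2 = 457^2 + 4*2133^2 = 208849 + 18198756 = 18407605
sqrt(18407605) = 4290.4085
t = 4290.4085 / 2513 = 1.7073 s

1.7073


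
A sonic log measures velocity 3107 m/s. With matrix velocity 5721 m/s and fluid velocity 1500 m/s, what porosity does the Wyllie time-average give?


1/V - 1/Vm = 1/3107 - 1/5721 = 0.00014706
1/Vf - 1/Vm = 1/1500 - 1/5721 = 0.00049187
phi = 0.00014706 / 0.00049187 = 0.299

0.299


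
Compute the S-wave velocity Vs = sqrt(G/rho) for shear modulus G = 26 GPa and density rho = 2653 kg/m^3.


Convert G to Pa: G = 26e9 Pa
Compute G/rho = 26e9 / 2653 = 9800226.1591
Vs = sqrt(9800226.1591) = 3130.53 m/s

3130.53


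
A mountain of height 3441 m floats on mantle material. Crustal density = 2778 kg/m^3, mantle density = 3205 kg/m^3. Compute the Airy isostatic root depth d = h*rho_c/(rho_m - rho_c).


rho_m - rho_c = 3205 - 2778 = 427
d = 3441 * 2778 / 427
= 9559098 / 427
= 22386.65 m

22386.65


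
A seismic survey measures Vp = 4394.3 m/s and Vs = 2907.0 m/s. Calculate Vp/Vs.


Vp/Vs = 4394.3 / 2907.0
= 1.5116

1.5116


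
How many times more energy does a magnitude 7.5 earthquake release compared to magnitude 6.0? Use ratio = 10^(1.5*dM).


M2 - M1 = 7.5 - 6.0 = 1.5
1.5 * 1.5 = 2.25
ratio = 10^2.25 = 177.83

177.83


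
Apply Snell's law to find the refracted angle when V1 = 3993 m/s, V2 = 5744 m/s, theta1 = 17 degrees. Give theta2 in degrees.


sin(theta1) = sin(17 deg) = 0.292372
sin(theta2) = V2/V1 * sin(theta1) = 5744/3993 * 0.292372 = 0.420582
theta2 = arcsin(0.420582) = 24.8713 degrees

24.8713


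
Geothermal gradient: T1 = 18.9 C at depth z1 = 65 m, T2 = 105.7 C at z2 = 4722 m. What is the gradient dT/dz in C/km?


dT = 105.7 - 18.9 = 86.8 C
dz = 4722 - 65 = 4657 m
gradient = dT/dz * 1000 = 86.8/4657 * 1000 = 18.6386 C/km

18.6386


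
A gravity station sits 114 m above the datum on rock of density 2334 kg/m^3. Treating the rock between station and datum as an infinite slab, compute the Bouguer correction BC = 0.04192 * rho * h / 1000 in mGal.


BC = 0.04192 * rho * h / 1000
= 0.04192 * 2334 * 114 / 1000
= 11.1539 mGal

11.1539


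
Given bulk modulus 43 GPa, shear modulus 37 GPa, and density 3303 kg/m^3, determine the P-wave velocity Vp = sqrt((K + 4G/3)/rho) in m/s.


First compute the effective modulus:
K + 4G/3 = 43e9 + 4*37e9/3 = 92333333333.33 Pa
Then divide by density:
92333333333.33 / 3303 = 27954384.9026 Pa/(kg/m^3)
Take the square root:
Vp = sqrt(27954384.9026) = 5287.19 m/s

5287.19


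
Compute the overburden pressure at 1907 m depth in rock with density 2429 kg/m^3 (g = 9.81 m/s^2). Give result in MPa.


P = rho * g * z / 1e6
= 2429 * 9.81 * 1907 / 1e6
= 45440930.43 / 1e6
= 45.4409 MPa

45.4409


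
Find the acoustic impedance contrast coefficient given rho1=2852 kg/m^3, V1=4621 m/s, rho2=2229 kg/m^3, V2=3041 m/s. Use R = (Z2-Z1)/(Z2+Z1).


Z1 = 2852 * 4621 = 13179092
Z2 = 2229 * 3041 = 6778389
R = (6778389 - 13179092) / (6778389 + 13179092) = -6400703 / 19957481 = -0.3207

-0.3207


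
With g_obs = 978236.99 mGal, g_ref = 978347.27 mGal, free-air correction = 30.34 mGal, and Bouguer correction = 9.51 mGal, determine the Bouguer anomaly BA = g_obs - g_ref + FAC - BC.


BA = g_obs - g_ref + FAC - BC
= 978236.99 - 978347.27 + 30.34 - 9.51
= -89.45 mGal

-89.45


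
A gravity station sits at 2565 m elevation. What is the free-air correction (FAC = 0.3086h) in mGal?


FAC = 0.3086 * h
= 0.3086 * 2565
= 791.559 mGal

791.559


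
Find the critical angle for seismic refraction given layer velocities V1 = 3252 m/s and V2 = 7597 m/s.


V1/V2 = 3252/7597 = 0.428064
theta_c = arcsin(0.428064) = 25.3447 degrees

25.3447


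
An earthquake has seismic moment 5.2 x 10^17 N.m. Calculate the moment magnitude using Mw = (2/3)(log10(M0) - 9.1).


log10(M0) = log10(5.2 x 10^17) = 17.716
Mw = 2/3 * (17.716 - 9.1)
= 2/3 * 8.616
= 5.74

5.74


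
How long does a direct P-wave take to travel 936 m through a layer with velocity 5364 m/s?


t = x / V
= 936 / 5364
= 0.1745 s

0.1745


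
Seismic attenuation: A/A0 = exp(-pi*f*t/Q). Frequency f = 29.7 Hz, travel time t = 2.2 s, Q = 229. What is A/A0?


pi*f*t/Q = pi*29.7*2.2/229 = 0.896383
A/A0 = exp(-0.896383) = 0.408043

0.408043


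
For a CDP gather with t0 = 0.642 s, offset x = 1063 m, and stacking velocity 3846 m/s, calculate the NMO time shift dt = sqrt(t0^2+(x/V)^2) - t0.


x/Vnmo = 1063/3846 = 0.276391
(x/Vnmo)^2 = 0.076392
t0^2 = 0.412164
sqrt(0.412164 + 0.076392) = 0.698968
dt = 0.698968 - 0.642 = 0.056968

0.056968


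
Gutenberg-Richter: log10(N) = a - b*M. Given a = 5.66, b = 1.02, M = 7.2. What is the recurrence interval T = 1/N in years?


log10(N) = 5.66 - 1.02*7.2 = -1.684
N = 10^-1.684 = 0.020701
T = 1/N = 1/0.020701 = 48.3059 years

48.3059


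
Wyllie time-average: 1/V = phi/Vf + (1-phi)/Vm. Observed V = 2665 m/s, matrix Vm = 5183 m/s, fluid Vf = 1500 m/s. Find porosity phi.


1/V - 1/Vm = 1/2665 - 1/5183 = 0.0001823
1/Vf - 1/Vm = 1/1500 - 1/5183 = 0.00047373
phi = 0.0001823 / 0.00047373 = 0.3848

0.3848


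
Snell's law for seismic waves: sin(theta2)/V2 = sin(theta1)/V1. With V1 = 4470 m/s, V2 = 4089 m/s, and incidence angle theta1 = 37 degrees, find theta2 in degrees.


sin(theta1) = sin(37 deg) = 0.601815
sin(theta2) = V2/V1 * sin(theta1) = 4089/4470 * 0.601815 = 0.550519
theta2 = arcsin(0.550519) = 33.4027 degrees

33.4027


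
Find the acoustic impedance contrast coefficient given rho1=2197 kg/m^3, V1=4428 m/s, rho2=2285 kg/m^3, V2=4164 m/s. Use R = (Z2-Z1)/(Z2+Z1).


Z1 = 2197 * 4428 = 9728316
Z2 = 2285 * 4164 = 9514740
R = (9514740 - 9728316) / (9514740 + 9728316) = -213576 / 19243056 = -0.0111

-0.0111


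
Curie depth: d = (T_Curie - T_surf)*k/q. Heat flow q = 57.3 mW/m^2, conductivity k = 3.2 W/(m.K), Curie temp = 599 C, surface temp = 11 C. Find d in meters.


T_Curie - T_surf = 599 - 11 = 588 C
Convert q to W/m^2: 57.3 mW/m^2 = 0.0573 W/m^2
d = 588 * 3.2 / 0.0573 = 32837.7 m

32837.7


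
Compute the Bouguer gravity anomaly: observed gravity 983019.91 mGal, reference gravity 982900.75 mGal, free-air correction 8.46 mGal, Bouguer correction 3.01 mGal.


BA = g_obs - g_ref + FAC - BC
= 983019.91 - 982900.75 + 8.46 - 3.01
= 124.61 mGal

124.61


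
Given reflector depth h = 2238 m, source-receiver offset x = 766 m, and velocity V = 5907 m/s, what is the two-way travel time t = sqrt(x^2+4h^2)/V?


x^2 + 4h^2 = 766^2 + 4*2238^2 = 586756 + 20034576 = 20621332
sqrt(20621332) = 4541.0717
t = 4541.0717 / 5907 = 0.7688 s

0.7688


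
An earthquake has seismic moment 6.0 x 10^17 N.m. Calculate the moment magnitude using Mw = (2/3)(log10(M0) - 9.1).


log10(M0) = log10(6.0 x 10^17) = 17.7782
Mw = 2/3 * (17.7782 - 9.1)
= 2/3 * 8.6782
= 5.79

5.79


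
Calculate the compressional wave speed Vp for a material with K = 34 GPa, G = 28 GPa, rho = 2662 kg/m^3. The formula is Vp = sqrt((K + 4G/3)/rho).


First compute the effective modulus:
K + 4G/3 = 34e9 + 4*28e9/3 = 71333333333.33 Pa
Then divide by density:
71333333333.33 / 2662 = 26796894.5655 Pa/(kg/m^3)
Take the square root:
Vp = sqrt(26796894.5655) = 5176.57 m/s

5176.57


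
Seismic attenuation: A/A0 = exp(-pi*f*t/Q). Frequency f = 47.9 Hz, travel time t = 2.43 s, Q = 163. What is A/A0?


pi*f*t/Q = pi*47.9*2.43/163 = 2.243386
A/A0 = exp(-2.243386) = 0.106099

0.106099


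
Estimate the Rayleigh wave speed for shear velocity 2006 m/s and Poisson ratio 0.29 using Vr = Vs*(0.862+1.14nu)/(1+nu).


Numerator factor = 0.862 + 1.14*0.29 = 1.1926
Denominator = 1 + 0.29 = 1.29
Vr = 2006 * 1.1926 / 1.29 = 1854.54 m/s

1854.54


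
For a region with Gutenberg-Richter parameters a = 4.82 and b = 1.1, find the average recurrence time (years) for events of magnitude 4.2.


log10(N) = 4.82 - 1.1*4.2 = 0.2
N = 10^0.2 = 1.584893
T = 1/N = 1/1.584893 = 0.631 years

0.631


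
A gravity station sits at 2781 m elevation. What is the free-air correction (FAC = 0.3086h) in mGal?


FAC = 0.3086 * h
= 0.3086 * 2781
= 858.2166 mGal

858.2166


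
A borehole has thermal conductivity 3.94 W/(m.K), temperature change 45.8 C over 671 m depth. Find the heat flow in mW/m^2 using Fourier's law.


q = k * dT / dz * 1000
= 3.94 * 45.8 / 671 * 1000
= 0.26893 * 1000
= 268.93 mW/m^2

268.93


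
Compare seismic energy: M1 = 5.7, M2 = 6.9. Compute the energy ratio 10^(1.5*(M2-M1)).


M2 - M1 = 6.9 - 5.7 = 1.2
1.5 * 1.2 = 1.8
ratio = 10^1.8 = 63.1

63.1


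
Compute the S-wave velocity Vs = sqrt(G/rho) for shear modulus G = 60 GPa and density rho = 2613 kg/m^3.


Convert G to Pa: G = 60e9 Pa
Compute G/rho = 60e9 / 2613 = 22962112.5144
Vs = sqrt(22962112.5144) = 4791.88 m/s

4791.88


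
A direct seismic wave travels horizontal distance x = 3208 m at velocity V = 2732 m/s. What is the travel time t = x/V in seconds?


t = x / V
= 3208 / 2732
= 1.1742 s

1.1742


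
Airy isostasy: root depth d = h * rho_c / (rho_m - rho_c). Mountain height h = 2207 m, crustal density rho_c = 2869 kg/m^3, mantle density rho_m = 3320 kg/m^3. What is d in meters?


rho_m - rho_c = 3320 - 2869 = 451
d = 2207 * 2869 / 451
= 6331883 / 451
= 14039.65 m

14039.65


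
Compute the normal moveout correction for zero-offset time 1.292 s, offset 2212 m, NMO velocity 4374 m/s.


x/Vnmo = 2212/4374 = 0.505716
(x/Vnmo)^2 = 0.255748
t0^2 = 1.669264
sqrt(1.669264 + 0.255748) = 1.387448
dt = 1.387448 - 1.292 = 0.095448

0.095448


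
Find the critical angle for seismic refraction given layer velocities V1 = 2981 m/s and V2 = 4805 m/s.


V1/V2 = 2981/4805 = 0.620395
theta_c = arcsin(0.620395) = 38.345 degrees

38.345


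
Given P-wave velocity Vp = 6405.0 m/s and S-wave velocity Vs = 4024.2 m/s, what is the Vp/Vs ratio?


Vp/Vs = 6405.0 / 4024.2
= 1.5916

1.5916


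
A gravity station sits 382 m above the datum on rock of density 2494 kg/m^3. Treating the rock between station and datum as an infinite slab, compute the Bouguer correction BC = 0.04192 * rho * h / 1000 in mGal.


BC = 0.04192 * rho * h / 1000
= 0.04192 * 2494 * 382 / 1000
= 39.9375 mGal

39.9375


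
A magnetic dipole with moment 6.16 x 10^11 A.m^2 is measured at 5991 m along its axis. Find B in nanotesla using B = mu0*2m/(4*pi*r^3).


m = 6.16 x 10^11 = 616000000000 A.m^2
2m = 1232000000000 A.m^2
r^3 = 5991^3 = 215029457271
B = (4pi*10^-7) * 1232000000000 / (4*pi * 215029457271) * 1e9
= 1548176.859689 / 2702139853071.9 * 1e9
= 572.9448 nT

572.9448


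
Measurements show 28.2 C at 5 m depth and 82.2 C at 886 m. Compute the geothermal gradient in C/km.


dT = 82.2 - 28.2 = 54.0 C
dz = 886 - 5 = 881 m
gradient = dT/dz * 1000 = 54.0/881 * 1000 = 61.294 C/km

61.294


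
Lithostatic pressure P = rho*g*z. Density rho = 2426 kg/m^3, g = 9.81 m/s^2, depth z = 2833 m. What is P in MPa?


P = rho * g * z / 1e6
= 2426 * 9.81 * 2833 / 1e6
= 67422736.98 / 1e6
= 67.4227 MPa

67.4227


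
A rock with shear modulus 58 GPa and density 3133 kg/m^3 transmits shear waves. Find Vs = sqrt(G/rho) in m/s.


Convert G to Pa: G = 58e9 Pa
Compute G/rho = 58e9 / 3133 = 18512607.7242
Vs = sqrt(18512607.7242) = 4302.63 m/s

4302.63


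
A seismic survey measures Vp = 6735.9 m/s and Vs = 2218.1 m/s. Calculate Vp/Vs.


Vp/Vs = 6735.9 / 2218.1
= 3.0368

3.0368


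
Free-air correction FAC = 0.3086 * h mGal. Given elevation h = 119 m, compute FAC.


FAC = 0.3086 * h
= 0.3086 * 119
= 36.7234 mGal

36.7234


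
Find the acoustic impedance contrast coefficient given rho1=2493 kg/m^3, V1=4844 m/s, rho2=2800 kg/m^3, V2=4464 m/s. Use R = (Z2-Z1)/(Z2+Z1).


Z1 = 2493 * 4844 = 12076092
Z2 = 2800 * 4464 = 12499200
R = (12499200 - 12076092) / (12499200 + 12076092) = 423108 / 24575292 = 0.0172

0.0172


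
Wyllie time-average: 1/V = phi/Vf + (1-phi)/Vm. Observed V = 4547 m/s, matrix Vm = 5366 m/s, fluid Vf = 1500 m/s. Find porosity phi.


1/V - 1/Vm = 1/4547 - 1/5366 = 3.357e-05
1/Vf - 1/Vm = 1/1500 - 1/5366 = 0.00048031
phi = 3.357e-05 / 0.00048031 = 0.0699

0.0699


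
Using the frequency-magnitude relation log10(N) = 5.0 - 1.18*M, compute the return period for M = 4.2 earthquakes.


log10(N) = 5.0 - 1.18*4.2 = 0.044
N = 10^0.044 = 1.106624
T = 1/N = 1/1.106624 = 0.9036 years

0.9036


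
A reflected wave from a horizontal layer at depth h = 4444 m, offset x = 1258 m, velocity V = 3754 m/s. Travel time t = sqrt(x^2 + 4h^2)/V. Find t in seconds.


x^2 + 4h^2 = 1258^2 + 4*4444^2 = 1582564 + 78996544 = 80579108
sqrt(80579108) = 8976.5867
t = 8976.5867 / 3754 = 2.3912 s

2.3912


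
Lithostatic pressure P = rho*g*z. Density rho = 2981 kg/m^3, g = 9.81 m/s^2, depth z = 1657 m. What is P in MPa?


P = rho * g * z / 1e6
= 2981 * 9.81 * 1657 / 1e6
= 48456661.77 / 1e6
= 48.4567 MPa

48.4567


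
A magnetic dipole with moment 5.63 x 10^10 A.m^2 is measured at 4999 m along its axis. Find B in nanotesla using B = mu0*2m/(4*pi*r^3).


m = 5.63 x 10^10 = 56300000000 A.m^2
2m = 112600000000 A.m^2
r^3 = 4999^3 = 124925014999
B = (4pi*10^-7) * 112600000000 / (4*pi * 124925014999) * 1e9
= 141497.333118 / 1569854037481.81 * 1e9
= 90.1341 nT

90.1341


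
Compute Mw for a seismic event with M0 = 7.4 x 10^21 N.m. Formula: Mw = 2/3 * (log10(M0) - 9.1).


log10(M0) = log10(7.4 x 10^21) = 21.8692
Mw = 2/3 * (21.8692 - 9.1)
= 2/3 * 12.7692
= 8.51

8.51


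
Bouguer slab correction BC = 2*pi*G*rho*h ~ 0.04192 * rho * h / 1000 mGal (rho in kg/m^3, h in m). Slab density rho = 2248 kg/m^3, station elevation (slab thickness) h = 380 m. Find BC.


BC = 0.04192 * rho * h / 1000
= 0.04192 * 2248 * 380 / 1000
= 35.8097 mGal

35.8097


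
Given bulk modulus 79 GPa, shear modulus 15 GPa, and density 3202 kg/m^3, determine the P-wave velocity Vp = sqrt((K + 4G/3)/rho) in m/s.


First compute the effective modulus:
K + 4G/3 = 79e9 + 4*15e9/3 = 99000000000.0 Pa
Then divide by density:
99000000000.0 / 3202 = 30918176.1399 Pa/(kg/m^3)
Take the square root:
Vp = sqrt(30918176.1399) = 5560.41 m/s

5560.41


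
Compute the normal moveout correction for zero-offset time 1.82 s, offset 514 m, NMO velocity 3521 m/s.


x/Vnmo = 514/3521 = 0.145981
(x/Vnmo)^2 = 0.021311
t0^2 = 3.3124
sqrt(3.3124 + 0.021311) = 1.825845
dt = 1.825845 - 1.82 = 0.005845

0.005845


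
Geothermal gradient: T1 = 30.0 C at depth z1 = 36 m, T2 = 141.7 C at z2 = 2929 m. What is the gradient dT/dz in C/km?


dT = 141.7 - 30.0 = 111.7 C
dz = 2929 - 36 = 2893 m
gradient = dT/dz * 1000 = 111.7/2893 * 1000 = 38.6104 C/km

38.6104


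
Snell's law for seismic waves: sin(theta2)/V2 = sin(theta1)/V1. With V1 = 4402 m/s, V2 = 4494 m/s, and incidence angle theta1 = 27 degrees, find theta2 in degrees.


sin(theta1) = sin(27 deg) = 0.45399
sin(theta2) = V2/V1 * sin(theta1) = 4494/4402 * 0.45399 = 0.463479
theta2 = arcsin(0.463479) = 27.6118 degrees

27.6118


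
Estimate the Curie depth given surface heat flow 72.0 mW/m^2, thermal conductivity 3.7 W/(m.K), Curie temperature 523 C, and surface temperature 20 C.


T_Curie - T_surf = 523 - 20 = 503 C
Convert q to W/m^2: 72.0 mW/m^2 = 0.072 W/m^2
d = 503 * 3.7 / 0.072 = 25848.61 m

25848.61


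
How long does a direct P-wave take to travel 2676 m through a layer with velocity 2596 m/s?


t = x / V
= 2676 / 2596
= 1.0308 s

1.0308


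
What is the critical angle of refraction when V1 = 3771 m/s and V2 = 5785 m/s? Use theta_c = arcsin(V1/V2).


V1/V2 = 3771/5785 = 0.651858
theta_c = arcsin(0.651858) = 40.6819 degrees

40.6819


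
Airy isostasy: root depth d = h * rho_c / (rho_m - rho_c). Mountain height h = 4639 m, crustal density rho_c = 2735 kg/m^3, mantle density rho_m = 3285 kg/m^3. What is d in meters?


rho_m - rho_c = 3285 - 2735 = 550
d = 4639 * 2735 / 550
= 12687665 / 550
= 23068.48 m

23068.48


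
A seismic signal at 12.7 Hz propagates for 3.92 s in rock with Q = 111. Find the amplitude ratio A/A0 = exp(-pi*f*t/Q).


pi*f*t/Q = pi*12.7*3.92/111 = 1.409018
A/A0 = exp(-1.409018) = 0.244383

0.244383


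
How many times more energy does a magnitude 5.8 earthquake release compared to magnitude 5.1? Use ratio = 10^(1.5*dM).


M2 - M1 = 5.8 - 5.1 = 0.7
1.5 * 0.7 = 1.05
ratio = 10^1.05 = 11.22

11.22


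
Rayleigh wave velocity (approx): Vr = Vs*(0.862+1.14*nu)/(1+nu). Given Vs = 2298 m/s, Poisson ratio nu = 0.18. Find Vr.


Numerator factor = 0.862 + 1.14*0.18 = 1.0672
Denominator = 1 + 0.18 = 1.18
Vr = 2298 * 1.0672 / 1.18 = 2078.33 m/s

2078.33


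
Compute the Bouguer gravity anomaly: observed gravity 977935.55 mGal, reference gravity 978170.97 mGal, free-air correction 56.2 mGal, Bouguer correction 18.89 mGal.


BA = g_obs - g_ref + FAC - BC
= 977935.55 - 978170.97 + 56.2 - 18.89
= -198.11 mGal

-198.11


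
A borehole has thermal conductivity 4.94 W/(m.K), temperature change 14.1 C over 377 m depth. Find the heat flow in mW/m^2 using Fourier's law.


q = k * dT / dz * 1000
= 4.94 * 14.1 / 377 * 1000
= 0.184759 * 1000
= 184.7586 mW/m^2

184.7586


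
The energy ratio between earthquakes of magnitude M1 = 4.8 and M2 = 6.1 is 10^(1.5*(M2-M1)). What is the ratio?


M2 - M1 = 6.1 - 4.8 = 1.3
1.5 * 1.3 = 1.95
ratio = 10^1.95 = 89.13

89.13


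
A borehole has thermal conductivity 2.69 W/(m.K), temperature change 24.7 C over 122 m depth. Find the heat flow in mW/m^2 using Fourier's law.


q = k * dT / dz * 1000
= 2.69 * 24.7 / 122 * 1000
= 0.544615 * 1000
= 544.6148 mW/m^2

544.6148


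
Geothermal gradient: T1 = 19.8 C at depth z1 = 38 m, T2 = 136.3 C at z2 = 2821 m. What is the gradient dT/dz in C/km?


dT = 136.3 - 19.8 = 116.5 C
dz = 2821 - 38 = 2783 m
gradient = dT/dz * 1000 = 116.5/2783 * 1000 = 41.8613 C/km

41.8613


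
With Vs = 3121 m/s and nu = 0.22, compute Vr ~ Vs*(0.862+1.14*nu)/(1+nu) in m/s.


Numerator factor = 0.862 + 1.14*0.22 = 1.1128
Denominator = 1 + 0.22 = 1.22
Vr = 3121 * 1.1128 / 1.22 = 2846.76 m/s

2846.76


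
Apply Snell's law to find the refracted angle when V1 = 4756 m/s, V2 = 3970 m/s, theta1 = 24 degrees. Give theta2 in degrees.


sin(theta1) = sin(24 deg) = 0.406737
sin(theta2) = V2/V1 * sin(theta1) = 3970/4756 * 0.406737 = 0.339517
theta2 = arcsin(0.339517) = 19.8475 degrees

19.8475


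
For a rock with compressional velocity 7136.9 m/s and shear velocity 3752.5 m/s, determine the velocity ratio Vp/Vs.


Vp/Vs = 7136.9 / 3752.5
= 1.9019

1.9019


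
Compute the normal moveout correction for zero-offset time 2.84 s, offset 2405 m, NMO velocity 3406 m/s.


x/Vnmo = 2405/3406 = 0.706107
(x/Vnmo)^2 = 0.498587
t0^2 = 8.0656
sqrt(8.0656 + 0.498587) = 2.926463
dt = 2.926463 - 2.84 = 0.086463

0.086463


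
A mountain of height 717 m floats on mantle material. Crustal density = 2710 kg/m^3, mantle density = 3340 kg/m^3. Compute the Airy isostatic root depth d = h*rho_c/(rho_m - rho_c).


rho_m - rho_c = 3340 - 2710 = 630
d = 717 * 2710 / 630
= 1943070 / 630
= 3084.24 m

3084.24


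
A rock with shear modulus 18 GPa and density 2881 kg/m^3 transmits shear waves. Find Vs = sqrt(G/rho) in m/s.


Convert G to Pa: G = 18e9 Pa
Compute G/rho = 18e9 / 2881 = 6247830.6144
Vs = sqrt(6247830.6144) = 2499.57 m/s

2499.57


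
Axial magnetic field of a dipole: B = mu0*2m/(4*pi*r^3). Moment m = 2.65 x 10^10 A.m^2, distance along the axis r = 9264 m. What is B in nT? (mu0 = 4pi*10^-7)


m = 2.65 x 10^10 = 26500000000 A.m^2
2m = 53000000000 A.m^2
r^3 = 9264^3 = 795052191744
B = (4pi*10^-7) * 53000000000 / (4*pi * 795052191744) * 1e9
= 66601.764256 / 9990920499213.66 * 1e9
= 6.6662 nT

6.6662


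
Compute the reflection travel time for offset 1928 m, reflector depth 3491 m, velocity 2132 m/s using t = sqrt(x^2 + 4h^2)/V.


x^2 + 4h^2 = 1928^2 + 4*3491^2 = 3717184 + 48748324 = 52465508
sqrt(52465508) = 7243.3078
t = 7243.3078 / 2132 = 3.3974 s

3.3974


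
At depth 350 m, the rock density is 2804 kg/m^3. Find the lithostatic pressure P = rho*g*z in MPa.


P = rho * g * z / 1e6
= 2804 * 9.81 * 350 / 1e6
= 9627534.0 / 1e6
= 9.6275 MPa

9.6275


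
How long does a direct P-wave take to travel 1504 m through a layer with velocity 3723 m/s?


t = x / V
= 1504 / 3723
= 0.404 s

0.404


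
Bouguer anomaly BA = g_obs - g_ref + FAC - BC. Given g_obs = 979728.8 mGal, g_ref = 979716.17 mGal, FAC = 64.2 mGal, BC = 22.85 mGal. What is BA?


BA = g_obs - g_ref + FAC - BC
= 979728.8 - 979716.17 + 64.2 - 22.85
= 53.98 mGal

53.98


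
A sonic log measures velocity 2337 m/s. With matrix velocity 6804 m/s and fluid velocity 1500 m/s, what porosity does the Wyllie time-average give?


1/V - 1/Vm = 1/2337 - 1/6804 = 0.00028093
1/Vf - 1/Vm = 1/1500 - 1/6804 = 0.00051969
phi = 0.00028093 / 0.00051969 = 0.5406

0.5406


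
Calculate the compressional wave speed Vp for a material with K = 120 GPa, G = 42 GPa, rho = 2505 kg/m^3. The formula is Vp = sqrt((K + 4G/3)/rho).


First compute the effective modulus:
K + 4G/3 = 120e9 + 4*42e9/3 = 176000000000.0 Pa
Then divide by density:
176000000000.0 / 2505 = 70259481.0379 Pa/(kg/m^3)
Take the square root:
Vp = sqrt(70259481.0379) = 8382.09 m/s

8382.09


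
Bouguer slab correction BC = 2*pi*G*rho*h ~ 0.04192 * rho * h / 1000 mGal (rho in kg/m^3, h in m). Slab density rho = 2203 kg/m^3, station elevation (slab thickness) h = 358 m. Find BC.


BC = 0.04192 * rho * h / 1000
= 0.04192 * 2203 * 358 / 1000
= 33.0612 mGal

33.0612


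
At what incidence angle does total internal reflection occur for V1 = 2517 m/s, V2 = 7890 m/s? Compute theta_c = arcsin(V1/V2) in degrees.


V1/V2 = 2517/7890 = 0.319011
theta_c = arcsin(0.319011) = 18.6031 degrees

18.6031


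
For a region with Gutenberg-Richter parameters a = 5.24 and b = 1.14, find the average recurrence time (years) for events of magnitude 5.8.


log10(N) = 5.24 - 1.14*5.8 = -1.372
N = 10^-1.372 = 0.042462
T = 1/N = 1/0.042462 = 23.5505 years

23.5505


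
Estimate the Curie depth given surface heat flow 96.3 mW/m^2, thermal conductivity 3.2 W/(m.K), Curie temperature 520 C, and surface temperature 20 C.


T_Curie - T_surf = 520 - 20 = 500 C
Convert q to W/m^2: 96.3 mW/m^2 = 0.0963 W/m^2
d = 500 * 3.2 / 0.0963 = 16614.75 m

16614.75


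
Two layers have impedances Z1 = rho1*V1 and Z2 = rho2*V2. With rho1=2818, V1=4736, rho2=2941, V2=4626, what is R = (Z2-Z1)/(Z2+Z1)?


Z1 = 2818 * 4736 = 13346048
Z2 = 2941 * 4626 = 13605066
R = (13605066 - 13346048) / (13605066 + 13346048) = 259018 / 26951114 = 0.0096

0.0096


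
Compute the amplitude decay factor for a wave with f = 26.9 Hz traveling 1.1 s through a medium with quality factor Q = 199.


pi*f*t/Q = pi*26.9*1.1/199 = 0.467134
A/A0 = exp(-0.467134) = 0.626796

0.626796


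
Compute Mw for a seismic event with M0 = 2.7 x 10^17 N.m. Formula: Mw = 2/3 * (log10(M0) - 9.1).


log10(M0) = log10(2.7 x 10^17) = 17.4314
Mw = 2/3 * (17.4314 - 9.1)
= 2/3 * 8.3314
= 5.55

5.55


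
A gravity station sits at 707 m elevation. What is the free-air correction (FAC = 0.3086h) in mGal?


FAC = 0.3086 * h
= 0.3086 * 707
= 218.1802 mGal

218.1802


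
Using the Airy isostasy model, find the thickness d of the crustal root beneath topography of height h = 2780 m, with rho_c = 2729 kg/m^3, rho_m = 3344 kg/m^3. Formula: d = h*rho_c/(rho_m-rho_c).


rho_m - rho_c = 3344 - 2729 = 615
d = 2780 * 2729 / 615
= 7586620 / 615
= 12335.97 m

12335.97


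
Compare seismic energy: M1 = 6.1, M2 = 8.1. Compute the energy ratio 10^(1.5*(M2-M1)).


M2 - M1 = 8.1 - 6.1 = 2.0
1.5 * 2.0 = 3.0
ratio = 10^3.0 = 1000.0

1000.0


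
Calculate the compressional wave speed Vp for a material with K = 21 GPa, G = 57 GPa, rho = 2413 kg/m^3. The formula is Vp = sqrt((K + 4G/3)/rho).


First compute the effective modulus:
K + 4G/3 = 21e9 + 4*57e9/3 = 97000000000.0 Pa
Then divide by density:
97000000000.0 / 2413 = 40198922.5031 Pa/(kg/m^3)
Take the square root:
Vp = sqrt(40198922.5031) = 6340.26 m/s

6340.26


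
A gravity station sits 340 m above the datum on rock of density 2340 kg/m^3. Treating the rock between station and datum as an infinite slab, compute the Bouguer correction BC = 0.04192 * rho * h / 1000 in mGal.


BC = 0.04192 * rho * h / 1000
= 0.04192 * 2340 * 340 / 1000
= 33.3516 mGal

33.3516


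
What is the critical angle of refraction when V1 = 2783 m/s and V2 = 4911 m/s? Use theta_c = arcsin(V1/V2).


V1/V2 = 2783/4911 = 0.566687
theta_c = arcsin(0.566687) = 34.5195 degrees

34.5195


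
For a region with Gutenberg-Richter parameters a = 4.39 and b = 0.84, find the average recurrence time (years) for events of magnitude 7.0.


log10(N) = 4.39 - 0.84*7.0 = -1.49
N = 10^-1.49 = 0.032359
T = 1/N = 1/0.032359 = 30.903 years

30.903


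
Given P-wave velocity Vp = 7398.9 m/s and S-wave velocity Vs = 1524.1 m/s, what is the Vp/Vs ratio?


Vp/Vs = 7398.9 / 1524.1
= 4.8546

4.8546


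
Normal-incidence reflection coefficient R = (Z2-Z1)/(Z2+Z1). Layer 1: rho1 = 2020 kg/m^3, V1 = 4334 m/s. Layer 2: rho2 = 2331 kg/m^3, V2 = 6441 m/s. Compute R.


Z1 = 2020 * 4334 = 8754680
Z2 = 2331 * 6441 = 15013971
R = (15013971 - 8754680) / (15013971 + 8754680) = 6259291 / 23768651 = 0.2633

0.2633


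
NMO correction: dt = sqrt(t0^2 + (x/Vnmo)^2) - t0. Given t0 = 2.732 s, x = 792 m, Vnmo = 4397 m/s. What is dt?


x/Vnmo = 792/4397 = 0.180123
(x/Vnmo)^2 = 0.032444
t0^2 = 7.463824
sqrt(7.463824 + 0.032444) = 2.737931
dt = 2.737931 - 2.732 = 0.005931

0.005931


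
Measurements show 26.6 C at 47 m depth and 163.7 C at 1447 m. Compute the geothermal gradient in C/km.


dT = 163.7 - 26.6 = 137.1 C
dz = 1447 - 47 = 1400 m
gradient = dT/dz * 1000 = 137.1/1400 * 1000 = 97.9286 C/km

97.9286


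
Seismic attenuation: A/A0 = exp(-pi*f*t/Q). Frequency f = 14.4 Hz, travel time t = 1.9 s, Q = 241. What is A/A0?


pi*f*t/Q = pi*14.4*1.9/241 = 0.356655
A/A0 = exp(-0.356655) = 0.700014

0.700014


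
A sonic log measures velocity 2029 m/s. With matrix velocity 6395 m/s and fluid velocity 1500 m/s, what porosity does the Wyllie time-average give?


1/V - 1/Vm = 1/2029 - 1/6395 = 0.00033648
1/Vf - 1/Vm = 1/1500 - 1/6395 = 0.00051029
phi = 0.00033648 / 0.00051029 = 0.6594

0.6594


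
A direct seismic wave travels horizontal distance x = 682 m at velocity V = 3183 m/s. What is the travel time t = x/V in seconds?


t = x / V
= 682 / 3183
= 0.2143 s

0.2143


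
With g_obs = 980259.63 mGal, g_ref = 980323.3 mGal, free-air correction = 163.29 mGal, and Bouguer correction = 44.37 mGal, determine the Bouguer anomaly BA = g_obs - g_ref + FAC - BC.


BA = g_obs - g_ref + FAC - BC
= 980259.63 - 980323.3 + 163.29 - 44.37
= 55.25 mGal

55.25


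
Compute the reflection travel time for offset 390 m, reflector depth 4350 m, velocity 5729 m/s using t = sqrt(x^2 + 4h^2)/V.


x^2 + 4h^2 = 390^2 + 4*4350^2 = 152100 + 75690000 = 75842100
sqrt(75842100) = 8708.737
t = 8708.737 / 5729 = 1.5201 s

1.5201


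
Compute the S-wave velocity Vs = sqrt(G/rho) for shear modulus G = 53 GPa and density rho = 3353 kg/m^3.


Convert G to Pa: G = 53e9 Pa
Compute G/rho = 53e9 / 3353 = 15806740.2326
Vs = sqrt(15806740.2326) = 3975.77 m/s

3975.77


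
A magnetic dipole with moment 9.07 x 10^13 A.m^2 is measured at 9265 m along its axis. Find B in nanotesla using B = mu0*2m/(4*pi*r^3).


m = 9.07 x 10^13 = 90700000000000 A.m^2
2m = 181400000000000 A.m^2
r^3 = 9265^3 = 795309684625
B = (4pi*10^-7) * 181400000000000 / (4*pi * 795309684625) * 1e9
= 227953962.944475 / 9994156250186.86 * 1e9
= 22808.7251 nT

22808.7251


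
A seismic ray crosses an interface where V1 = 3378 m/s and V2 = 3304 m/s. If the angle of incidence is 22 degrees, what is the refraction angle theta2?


sin(theta1) = sin(22 deg) = 0.374607
sin(theta2) = V2/V1 * sin(theta1) = 3304/3378 * 0.374607 = 0.3664
theta2 = arcsin(0.3664) = 21.4938 degrees

21.4938


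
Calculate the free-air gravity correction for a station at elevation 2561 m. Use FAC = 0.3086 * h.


FAC = 0.3086 * h
= 0.3086 * 2561
= 790.3246 mGal

790.3246


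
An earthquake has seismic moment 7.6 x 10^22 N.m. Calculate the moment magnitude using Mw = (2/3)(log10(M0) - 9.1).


log10(M0) = log10(7.6 x 10^22) = 22.8808
Mw = 2/3 * (22.8808 - 9.1)
= 2/3 * 13.7808
= 9.19

9.19


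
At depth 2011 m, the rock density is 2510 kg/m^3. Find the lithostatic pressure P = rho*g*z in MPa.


P = rho * g * z / 1e6
= 2510 * 9.81 * 2011 / 1e6
= 49517054.1 / 1e6
= 49.5171 MPa

49.5171


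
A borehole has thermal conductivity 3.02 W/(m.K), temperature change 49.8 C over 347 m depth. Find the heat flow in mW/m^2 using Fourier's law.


q = k * dT / dz * 1000
= 3.02 * 49.8 / 347 * 1000
= 0.433418 * 1000
= 433.4179 mW/m^2

433.4179


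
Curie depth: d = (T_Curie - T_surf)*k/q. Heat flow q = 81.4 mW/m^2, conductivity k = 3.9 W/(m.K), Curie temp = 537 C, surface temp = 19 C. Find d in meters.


T_Curie - T_surf = 537 - 19 = 518 C
Convert q to W/m^2: 81.4 mW/m^2 = 0.0814 W/m^2
d = 518 * 3.9 / 0.0814 = 24818.18 m

24818.18


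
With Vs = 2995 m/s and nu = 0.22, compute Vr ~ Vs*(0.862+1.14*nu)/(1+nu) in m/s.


Numerator factor = 0.862 + 1.14*0.22 = 1.1128
Denominator = 1 + 0.22 = 1.22
Vr = 2995 * 1.1128 / 1.22 = 2731.83 m/s

2731.83


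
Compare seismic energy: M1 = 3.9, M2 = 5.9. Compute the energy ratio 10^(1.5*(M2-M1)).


M2 - M1 = 5.9 - 3.9 = 2.0
1.5 * 2.0 = 3.0
ratio = 10^3.0 = 1000.0

1000.0


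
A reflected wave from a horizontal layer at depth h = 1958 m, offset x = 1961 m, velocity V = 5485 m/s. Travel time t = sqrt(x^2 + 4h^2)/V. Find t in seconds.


x^2 + 4h^2 = 1961^2 + 4*1958^2 = 3845521 + 15335056 = 19180577
sqrt(19180577) = 4379.5636
t = 4379.5636 / 5485 = 0.7985 s

0.7985


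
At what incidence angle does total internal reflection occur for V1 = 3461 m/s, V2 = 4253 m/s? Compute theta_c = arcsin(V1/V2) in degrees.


V1/V2 = 3461/4253 = 0.813779
theta_c = arcsin(0.813779) = 54.4668 degrees

54.4668


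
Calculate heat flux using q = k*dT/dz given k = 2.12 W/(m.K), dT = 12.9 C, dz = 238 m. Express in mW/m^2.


q = k * dT / dz * 1000
= 2.12 * 12.9 / 238 * 1000
= 0.114908 * 1000
= 114.9076 mW/m^2

114.9076


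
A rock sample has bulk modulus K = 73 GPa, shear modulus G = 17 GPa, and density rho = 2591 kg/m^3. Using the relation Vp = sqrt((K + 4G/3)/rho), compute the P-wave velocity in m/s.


First compute the effective modulus:
K + 4G/3 = 73e9 + 4*17e9/3 = 95666666666.67 Pa
Then divide by density:
95666666666.67 / 2591 = 36922681.0755 Pa/(kg/m^3)
Take the square root:
Vp = sqrt(36922681.0755) = 6076.4 m/s

6076.4


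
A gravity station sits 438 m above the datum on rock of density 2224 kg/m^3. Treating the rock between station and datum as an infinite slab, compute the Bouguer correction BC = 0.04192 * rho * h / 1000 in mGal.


BC = 0.04192 * rho * h / 1000
= 0.04192 * 2224 * 438 / 1000
= 40.8348 mGal

40.8348


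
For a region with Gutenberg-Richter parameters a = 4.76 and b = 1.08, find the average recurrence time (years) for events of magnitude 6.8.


log10(N) = 4.76 - 1.08*6.8 = -2.584
N = 10^-2.584 = 0.002606
T = 1/N = 1/0.002606 = 383.7072 years

383.7072


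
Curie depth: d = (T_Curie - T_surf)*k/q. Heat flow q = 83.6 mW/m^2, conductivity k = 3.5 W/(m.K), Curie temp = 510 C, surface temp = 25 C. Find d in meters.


T_Curie - T_surf = 510 - 25 = 485 C
Convert q to W/m^2: 83.6 mW/m^2 = 0.0836 W/m^2
d = 485 * 3.5 / 0.0836 = 20305.02 m

20305.02


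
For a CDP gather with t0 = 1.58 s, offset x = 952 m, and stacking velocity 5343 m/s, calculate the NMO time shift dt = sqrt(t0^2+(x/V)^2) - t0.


x/Vnmo = 952/5343 = 0.178177
(x/Vnmo)^2 = 0.031747
t0^2 = 2.4964
sqrt(2.4964 + 0.031747) = 1.590015
dt = 1.590015 - 1.58 = 0.010015

0.010015


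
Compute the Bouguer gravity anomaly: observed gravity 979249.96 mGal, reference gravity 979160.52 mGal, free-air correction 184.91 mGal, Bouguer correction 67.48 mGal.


BA = g_obs - g_ref + FAC - BC
= 979249.96 - 979160.52 + 184.91 - 67.48
= 206.87 mGal

206.87


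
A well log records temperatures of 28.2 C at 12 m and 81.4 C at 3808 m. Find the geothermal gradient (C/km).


dT = 81.4 - 28.2 = 53.2 C
dz = 3808 - 12 = 3796 m
gradient = dT/dz * 1000 = 53.2/3796 * 1000 = 14.0148 C/km

14.0148


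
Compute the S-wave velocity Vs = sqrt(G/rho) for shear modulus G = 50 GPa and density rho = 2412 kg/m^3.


Convert G to Pa: G = 50e9 Pa
Compute G/rho = 50e9 / 2412 = 20729684.9088
Vs = sqrt(20729684.9088) = 4552.99 m/s

4552.99


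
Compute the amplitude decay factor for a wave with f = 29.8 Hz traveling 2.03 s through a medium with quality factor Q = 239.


pi*f*t/Q = pi*29.8*2.03/239 = 0.795178
A/A0 = exp(-0.795178) = 0.451501

0.451501


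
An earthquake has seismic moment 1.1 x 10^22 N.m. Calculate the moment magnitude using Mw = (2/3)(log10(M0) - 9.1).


log10(M0) = log10(1.1 x 10^22) = 22.0414
Mw = 2/3 * (22.0414 - 9.1)
= 2/3 * 12.9414
= 8.63

8.63


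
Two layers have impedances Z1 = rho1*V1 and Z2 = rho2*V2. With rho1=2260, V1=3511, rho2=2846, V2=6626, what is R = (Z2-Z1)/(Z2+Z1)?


Z1 = 2260 * 3511 = 7934860
Z2 = 2846 * 6626 = 18857596
R = (18857596 - 7934860) / (18857596 + 7934860) = 10922736 / 26792456 = 0.4077

0.4077


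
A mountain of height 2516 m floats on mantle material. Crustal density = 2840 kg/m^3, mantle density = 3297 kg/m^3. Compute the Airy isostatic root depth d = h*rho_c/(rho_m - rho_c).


rho_m - rho_c = 3297 - 2840 = 457
d = 2516 * 2840 / 457
= 7145440 / 457
= 15635.54 m

15635.54


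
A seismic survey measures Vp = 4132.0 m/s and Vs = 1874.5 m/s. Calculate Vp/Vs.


Vp/Vs = 4132.0 / 1874.5
= 2.2043

2.2043


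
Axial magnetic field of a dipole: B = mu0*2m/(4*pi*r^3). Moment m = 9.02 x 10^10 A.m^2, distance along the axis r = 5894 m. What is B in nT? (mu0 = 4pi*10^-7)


m = 9.02 x 10^10 = 90200000000 A.m^2
2m = 180400000000 A.m^2
r^3 = 5894^3 = 204753056984
B = (4pi*10^-7) * 180400000000 / (4*pi * 204753056984) * 1e9
= 226697.325883 / 2573002798483.95 * 1e9
= 88.1061 nT

88.1061


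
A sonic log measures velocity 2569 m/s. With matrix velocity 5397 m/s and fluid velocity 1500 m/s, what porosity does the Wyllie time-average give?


1/V - 1/Vm = 1/2569 - 1/5397 = 0.00020397
1/Vf - 1/Vm = 1/1500 - 1/5397 = 0.00048138
phi = 0.00020397 / 0.00048138 = 0.4237

0.4237


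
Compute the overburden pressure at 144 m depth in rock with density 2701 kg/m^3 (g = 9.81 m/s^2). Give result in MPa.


P = rho * g * z / 1e6
= 2701 * 9.81 * 144 / 1e6
= 3815540.64 / 1e6
= 3.8155 MPa

3.8155


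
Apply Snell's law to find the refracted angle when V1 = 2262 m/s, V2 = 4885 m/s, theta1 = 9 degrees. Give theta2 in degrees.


sin(theta1) = sin(9 deg) = 0.156434
sin(theta2) = V2/V1 * sin(theta1) = 4885/2262 * 0.156434 = 0.337835
theta2 = arcsin(0.337835) = 19.745 degrees

19.745
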